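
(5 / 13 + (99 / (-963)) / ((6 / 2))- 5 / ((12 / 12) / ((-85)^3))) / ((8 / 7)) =89696037109 / 33384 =2686797.18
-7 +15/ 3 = -2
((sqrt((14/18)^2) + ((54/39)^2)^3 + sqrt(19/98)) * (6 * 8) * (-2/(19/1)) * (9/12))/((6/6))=-2719181432/91709371 - 36 * sqrt(38)/133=-31.32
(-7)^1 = -7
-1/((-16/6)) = 3/8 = 0.38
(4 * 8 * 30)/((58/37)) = 17760/29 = 612.41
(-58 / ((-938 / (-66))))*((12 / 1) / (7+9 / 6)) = -45936 / 7973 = -5.76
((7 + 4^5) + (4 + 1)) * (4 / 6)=690.67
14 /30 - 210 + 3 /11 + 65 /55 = -34333 /165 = -208.08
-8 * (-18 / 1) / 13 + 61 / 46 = 7417 / 598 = 12.40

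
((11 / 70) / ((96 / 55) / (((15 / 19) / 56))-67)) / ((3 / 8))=2420 / 328083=0.01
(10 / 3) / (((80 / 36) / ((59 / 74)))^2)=93987 / 219040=0.43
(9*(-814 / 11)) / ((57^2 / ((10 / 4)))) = -185 / 361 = -0.51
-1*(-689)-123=566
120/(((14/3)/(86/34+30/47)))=455580/5593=81.46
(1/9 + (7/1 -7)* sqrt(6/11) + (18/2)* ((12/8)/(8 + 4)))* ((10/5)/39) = 89/1404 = 0.06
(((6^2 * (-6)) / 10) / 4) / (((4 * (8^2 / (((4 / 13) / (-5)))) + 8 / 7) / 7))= 441 / 48520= 0.01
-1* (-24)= 24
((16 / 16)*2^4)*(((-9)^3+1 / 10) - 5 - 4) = -59032 / 5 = -11806.40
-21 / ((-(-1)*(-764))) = 21 / 764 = 0.03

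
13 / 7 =1.86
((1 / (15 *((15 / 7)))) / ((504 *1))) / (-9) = -1 / 145800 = -0.00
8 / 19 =0.42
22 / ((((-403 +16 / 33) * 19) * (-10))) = 0.00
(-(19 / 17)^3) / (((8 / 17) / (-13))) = 38.57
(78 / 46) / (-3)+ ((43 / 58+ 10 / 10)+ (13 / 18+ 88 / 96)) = 2.82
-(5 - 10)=5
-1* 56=-56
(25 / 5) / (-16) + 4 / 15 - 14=-3371 / 240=-14.05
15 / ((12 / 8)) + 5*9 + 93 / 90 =56.03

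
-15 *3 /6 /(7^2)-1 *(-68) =6649 /98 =67.85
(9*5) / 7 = 6.43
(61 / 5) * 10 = 122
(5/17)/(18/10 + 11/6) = 150/1853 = 0.08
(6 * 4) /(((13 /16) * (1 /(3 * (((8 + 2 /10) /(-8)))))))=-5904 /65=-90.83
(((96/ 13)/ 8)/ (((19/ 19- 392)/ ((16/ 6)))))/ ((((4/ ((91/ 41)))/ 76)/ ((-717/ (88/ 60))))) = 22886640/ 176341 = 129.79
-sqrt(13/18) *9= -3 *sqrt(26)/2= -7.65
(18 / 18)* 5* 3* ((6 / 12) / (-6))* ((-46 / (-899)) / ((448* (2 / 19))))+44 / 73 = 70724847 / 117603584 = 0.60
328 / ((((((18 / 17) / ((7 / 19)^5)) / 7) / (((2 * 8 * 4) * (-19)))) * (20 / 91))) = -477575879872 / 5864445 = -81435.82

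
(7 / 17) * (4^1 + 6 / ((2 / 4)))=112 / 17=6.59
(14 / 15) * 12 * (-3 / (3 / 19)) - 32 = -1224 / 5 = -244.80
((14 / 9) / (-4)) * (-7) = 2.72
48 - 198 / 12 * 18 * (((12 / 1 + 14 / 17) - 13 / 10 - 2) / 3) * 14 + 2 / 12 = -6707237 / 510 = -13151.45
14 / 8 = 7 / 4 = 1.75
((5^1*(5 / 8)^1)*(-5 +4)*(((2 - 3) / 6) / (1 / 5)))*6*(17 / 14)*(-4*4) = -2125 / 7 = -303.57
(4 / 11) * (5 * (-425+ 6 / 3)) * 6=-50760 / 11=-4614.55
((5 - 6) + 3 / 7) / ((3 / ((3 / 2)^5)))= -81 / 56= -1.45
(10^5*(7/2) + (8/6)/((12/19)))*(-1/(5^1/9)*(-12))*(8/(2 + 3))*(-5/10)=-151200912/25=-6048036.48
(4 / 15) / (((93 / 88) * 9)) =352 / 12555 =0.03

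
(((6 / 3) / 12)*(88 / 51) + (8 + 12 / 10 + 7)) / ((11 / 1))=12613 / 8415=1.50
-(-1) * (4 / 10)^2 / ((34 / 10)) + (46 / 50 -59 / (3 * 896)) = 0.95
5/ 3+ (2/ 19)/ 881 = 83701/ 50217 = 1.67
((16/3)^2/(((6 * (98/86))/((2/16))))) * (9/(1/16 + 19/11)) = 121088/46305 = 2.62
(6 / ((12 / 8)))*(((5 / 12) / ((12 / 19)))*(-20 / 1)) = -475 / 9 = -52.78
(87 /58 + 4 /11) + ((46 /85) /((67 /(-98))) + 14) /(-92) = 2478332 /1440835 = 1.72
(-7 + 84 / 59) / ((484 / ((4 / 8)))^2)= -329 / 55284416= -0.00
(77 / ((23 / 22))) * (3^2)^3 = 1234926 / 23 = 53692.43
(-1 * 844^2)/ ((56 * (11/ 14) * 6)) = -89042/ 33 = -2698.24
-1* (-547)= 547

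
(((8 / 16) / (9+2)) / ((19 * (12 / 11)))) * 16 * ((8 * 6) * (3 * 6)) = 576 / 19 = 30.32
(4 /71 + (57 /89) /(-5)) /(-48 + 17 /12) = 27204 /17661605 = 0.00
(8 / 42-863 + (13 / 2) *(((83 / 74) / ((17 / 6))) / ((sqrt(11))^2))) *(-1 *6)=250662745 / 48433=5175.45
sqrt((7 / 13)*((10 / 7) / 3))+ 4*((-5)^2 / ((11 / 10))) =sqrt(390) / 39+ 1000 / 11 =91.42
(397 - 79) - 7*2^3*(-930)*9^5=3075272238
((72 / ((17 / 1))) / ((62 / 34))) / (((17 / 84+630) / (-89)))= -538272 / 1641047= -0.33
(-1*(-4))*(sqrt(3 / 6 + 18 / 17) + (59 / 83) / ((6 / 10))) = 9.73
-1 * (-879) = 879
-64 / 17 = -3.76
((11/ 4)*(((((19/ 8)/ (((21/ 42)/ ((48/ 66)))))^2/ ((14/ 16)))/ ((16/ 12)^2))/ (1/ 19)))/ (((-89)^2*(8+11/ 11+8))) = 61731/ 20737178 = 0.00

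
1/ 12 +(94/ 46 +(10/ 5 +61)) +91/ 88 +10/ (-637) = 255840653/ 3867864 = 66.15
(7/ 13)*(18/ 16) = 63/ 104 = 0.61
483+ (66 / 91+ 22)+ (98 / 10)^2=1369016 / 2275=601.77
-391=-391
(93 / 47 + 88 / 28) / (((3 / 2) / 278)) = 936860 / 987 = 949.20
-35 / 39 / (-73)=35 / 2847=0.01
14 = 14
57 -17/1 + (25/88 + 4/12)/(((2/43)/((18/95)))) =355427/8360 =42.52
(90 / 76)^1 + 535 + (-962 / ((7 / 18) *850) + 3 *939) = 378748471 / 113050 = 3350.27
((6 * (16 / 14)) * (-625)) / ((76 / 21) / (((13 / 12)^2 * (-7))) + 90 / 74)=-437710000 / 79223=-5525.04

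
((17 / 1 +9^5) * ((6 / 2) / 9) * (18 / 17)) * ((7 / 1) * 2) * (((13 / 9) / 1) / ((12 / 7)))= 37625042 / 153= 245915.31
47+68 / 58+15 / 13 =18596 / 377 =49.33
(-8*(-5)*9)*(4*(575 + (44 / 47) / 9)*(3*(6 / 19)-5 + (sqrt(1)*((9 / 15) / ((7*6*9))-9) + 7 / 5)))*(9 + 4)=-125434527.91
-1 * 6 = -6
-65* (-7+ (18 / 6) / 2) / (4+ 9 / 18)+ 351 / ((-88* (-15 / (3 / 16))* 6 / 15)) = 2016599 / 25344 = 79.57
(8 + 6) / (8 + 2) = 7 / 5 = 1.40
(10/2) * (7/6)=35/6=5.83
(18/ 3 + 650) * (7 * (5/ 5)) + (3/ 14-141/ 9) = 192215/ 42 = 4576.55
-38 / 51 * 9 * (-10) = 1140 / 17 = 67.06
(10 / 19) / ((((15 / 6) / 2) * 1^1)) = 8 / 19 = 0.42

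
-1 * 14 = -14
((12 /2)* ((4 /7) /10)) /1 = 12 /35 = 0.34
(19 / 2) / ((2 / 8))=38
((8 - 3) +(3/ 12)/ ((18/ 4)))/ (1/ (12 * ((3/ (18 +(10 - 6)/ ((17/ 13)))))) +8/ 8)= 3.19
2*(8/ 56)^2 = 2/ 49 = 0.04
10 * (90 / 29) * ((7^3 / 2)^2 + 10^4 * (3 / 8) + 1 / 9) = 29846125 / 29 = 1029176.72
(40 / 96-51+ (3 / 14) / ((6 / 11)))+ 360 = 6506 / 21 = 309.81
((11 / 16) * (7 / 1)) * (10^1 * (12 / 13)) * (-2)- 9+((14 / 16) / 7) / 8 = -97.83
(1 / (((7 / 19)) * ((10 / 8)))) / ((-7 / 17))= -1292 / 245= -5.27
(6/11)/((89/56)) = 336/979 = 0.34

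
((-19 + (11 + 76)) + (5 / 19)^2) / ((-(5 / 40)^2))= -4356.43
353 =353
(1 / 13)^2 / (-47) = -1 / 7943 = -0.00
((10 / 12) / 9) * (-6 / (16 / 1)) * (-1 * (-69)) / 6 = -115 / 288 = -0.40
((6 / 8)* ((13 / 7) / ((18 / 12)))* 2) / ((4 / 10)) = 4.64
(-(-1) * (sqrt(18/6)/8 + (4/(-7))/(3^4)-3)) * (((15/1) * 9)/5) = -1705/21 + 27 * sqrt(3)/8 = -75.34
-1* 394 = -394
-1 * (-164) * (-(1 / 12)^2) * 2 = -41 / 18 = -2.28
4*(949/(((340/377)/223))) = 79783379/85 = 938627.99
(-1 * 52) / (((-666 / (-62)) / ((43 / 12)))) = -17329 / 999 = -17.35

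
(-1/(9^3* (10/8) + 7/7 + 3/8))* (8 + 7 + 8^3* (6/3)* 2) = -16504/7301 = -2.26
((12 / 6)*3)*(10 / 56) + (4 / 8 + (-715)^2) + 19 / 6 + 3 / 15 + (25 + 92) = 107382857 / 210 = 511346.94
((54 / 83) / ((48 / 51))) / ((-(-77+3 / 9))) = 1377 / 152720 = 0.01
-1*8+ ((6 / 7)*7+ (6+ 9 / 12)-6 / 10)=83 / 20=4.15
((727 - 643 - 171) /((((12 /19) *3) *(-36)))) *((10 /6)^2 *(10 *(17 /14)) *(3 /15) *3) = 234175 /9072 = 25.81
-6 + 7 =1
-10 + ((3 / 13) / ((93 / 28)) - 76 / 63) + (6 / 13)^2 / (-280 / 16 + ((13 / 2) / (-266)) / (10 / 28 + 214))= -45331697330 / 4065972183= -11.15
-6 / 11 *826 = -4956 / 11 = -450.55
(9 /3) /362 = 3 /362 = 0.01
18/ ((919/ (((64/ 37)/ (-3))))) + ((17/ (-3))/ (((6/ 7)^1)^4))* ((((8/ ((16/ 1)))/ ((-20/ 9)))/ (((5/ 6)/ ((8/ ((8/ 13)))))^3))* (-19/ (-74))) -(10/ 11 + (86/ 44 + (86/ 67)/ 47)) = 54169874104524471/ 23556598340000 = 2299.56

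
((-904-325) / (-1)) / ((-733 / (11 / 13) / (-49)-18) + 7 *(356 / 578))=191442559 / 621597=307.99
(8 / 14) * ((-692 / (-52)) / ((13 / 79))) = 54668 / 1183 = 46.21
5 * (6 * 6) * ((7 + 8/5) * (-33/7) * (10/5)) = -102168/7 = -14595.43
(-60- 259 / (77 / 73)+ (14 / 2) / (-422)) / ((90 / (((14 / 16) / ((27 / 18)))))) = -9928933 / 5013360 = -1.98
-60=-60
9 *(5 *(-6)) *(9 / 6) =-405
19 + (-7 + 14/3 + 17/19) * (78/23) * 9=-10885/437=-24.91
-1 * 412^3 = -69934528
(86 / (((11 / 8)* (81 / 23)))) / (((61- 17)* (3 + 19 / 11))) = 989 / 11583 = 0.09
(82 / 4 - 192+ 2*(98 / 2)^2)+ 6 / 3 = 9265 / 2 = 4632.50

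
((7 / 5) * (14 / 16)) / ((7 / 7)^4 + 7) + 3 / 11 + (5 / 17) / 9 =246947 / 538560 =0.46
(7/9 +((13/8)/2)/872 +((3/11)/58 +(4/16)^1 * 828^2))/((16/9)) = 6865502464523/71211008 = 96410.69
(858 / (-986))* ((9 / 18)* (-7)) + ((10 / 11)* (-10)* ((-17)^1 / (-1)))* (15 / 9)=-8281901 / 32538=-254.53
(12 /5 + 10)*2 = 24.80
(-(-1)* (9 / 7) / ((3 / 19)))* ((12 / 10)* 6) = 2052 / 35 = 58.63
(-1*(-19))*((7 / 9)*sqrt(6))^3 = 131.39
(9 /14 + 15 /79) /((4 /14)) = 921 /316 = 2.91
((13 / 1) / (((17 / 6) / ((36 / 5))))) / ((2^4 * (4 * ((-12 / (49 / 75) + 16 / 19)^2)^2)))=263697395523471 / 48190751546976020480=0.00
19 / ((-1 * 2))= -19 / 2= -9.50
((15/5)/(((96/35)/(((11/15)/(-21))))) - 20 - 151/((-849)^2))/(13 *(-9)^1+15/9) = 462198451/2660236224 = 0.17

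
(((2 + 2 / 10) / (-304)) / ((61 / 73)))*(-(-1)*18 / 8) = -7227 / 370880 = -0.02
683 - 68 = 615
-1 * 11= -11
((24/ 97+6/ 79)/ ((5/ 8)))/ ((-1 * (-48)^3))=413/ 88277760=0.00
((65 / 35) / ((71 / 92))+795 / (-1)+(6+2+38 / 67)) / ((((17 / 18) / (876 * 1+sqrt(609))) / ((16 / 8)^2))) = -1646639310240 / 566083 - 1879725240 * sqrt(609) / 566083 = -2990775.26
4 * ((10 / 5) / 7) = 8 / 7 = 1.14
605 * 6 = 3630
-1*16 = -16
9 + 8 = 17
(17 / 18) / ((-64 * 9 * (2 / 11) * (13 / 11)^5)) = -30116537 / 7699131648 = -0.00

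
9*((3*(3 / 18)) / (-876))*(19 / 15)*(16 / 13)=-38 / 4745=-0.01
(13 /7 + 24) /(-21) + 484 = 482.77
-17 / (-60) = 17 / 60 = 0.28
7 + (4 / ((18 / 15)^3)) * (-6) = -62 / 9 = -6.89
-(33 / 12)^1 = -11 / 4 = -2.75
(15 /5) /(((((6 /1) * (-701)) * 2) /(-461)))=461 /2804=0.16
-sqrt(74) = -8.60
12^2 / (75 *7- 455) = 72 / 35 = 2.06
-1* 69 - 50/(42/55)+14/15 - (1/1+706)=-29419/35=-840.54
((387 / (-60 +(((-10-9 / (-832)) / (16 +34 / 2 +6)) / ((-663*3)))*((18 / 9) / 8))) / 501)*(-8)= 6195750912 / 60156386461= 0.10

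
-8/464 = -1/58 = -0.02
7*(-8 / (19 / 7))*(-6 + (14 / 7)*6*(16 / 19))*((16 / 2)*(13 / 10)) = -1589952 / 1805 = -880.86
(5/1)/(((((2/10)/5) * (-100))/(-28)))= 35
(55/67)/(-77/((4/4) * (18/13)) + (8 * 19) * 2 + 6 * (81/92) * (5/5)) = 2277/703634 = 0.00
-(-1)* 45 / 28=1.61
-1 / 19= -0.05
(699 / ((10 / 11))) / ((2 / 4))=7689 / 5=1537.80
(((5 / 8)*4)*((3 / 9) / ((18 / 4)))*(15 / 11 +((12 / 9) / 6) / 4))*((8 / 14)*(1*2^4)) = 44960 / 18711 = 2.40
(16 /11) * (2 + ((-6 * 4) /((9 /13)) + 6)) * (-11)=1280 /3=426.67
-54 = -54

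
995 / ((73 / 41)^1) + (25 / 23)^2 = 21626180 / 38617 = 560.02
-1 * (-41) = 41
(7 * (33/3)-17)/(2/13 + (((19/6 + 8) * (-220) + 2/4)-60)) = -4680/196249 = -0.02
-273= -273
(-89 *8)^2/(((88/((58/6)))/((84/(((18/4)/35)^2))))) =252128598400/891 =282972613.24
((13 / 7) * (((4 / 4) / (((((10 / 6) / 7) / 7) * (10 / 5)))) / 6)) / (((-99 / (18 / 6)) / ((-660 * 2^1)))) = 182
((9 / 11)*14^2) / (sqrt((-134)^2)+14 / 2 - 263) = -882 / 671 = -1.31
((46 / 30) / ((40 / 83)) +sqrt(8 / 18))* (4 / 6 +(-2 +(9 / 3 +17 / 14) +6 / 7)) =362513 / 25200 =14.39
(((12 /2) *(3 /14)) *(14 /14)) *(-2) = -18 /7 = -2.57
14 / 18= 7 / 9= 0.78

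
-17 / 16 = -1.06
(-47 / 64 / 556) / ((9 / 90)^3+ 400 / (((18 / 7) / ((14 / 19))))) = -1004625 / 87181560608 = -0.00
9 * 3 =27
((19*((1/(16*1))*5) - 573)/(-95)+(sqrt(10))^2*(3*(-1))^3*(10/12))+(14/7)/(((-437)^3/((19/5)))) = -76963733403/351382960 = -219.03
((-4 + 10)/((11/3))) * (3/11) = 54/121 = 0.45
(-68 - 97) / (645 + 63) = -55 / 236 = -0.23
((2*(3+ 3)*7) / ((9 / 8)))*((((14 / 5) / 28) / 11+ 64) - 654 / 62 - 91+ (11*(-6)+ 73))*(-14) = 54429984 / 1705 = 31923.74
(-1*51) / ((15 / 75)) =-255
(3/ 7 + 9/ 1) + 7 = 115/ 7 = 16.43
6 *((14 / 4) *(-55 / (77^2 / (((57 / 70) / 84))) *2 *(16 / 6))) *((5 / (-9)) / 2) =95 / 33957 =0.00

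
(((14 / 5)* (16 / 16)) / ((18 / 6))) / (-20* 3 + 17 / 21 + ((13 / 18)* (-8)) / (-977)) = -287238 / 18214345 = -0.02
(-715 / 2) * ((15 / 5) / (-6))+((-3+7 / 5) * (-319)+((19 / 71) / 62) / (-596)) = 9040242039 / 13117960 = 689.15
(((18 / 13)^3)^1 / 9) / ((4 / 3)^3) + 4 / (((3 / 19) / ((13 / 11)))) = 17437259 / 580008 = 30.06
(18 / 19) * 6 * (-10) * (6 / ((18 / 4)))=-75.79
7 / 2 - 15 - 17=-57 / 2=-28.50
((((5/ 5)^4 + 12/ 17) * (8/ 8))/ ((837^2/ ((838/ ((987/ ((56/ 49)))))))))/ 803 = 194416/ 66073996397871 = 0.00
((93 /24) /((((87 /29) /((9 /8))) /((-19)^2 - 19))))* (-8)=-15903 /4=-3975.75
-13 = -13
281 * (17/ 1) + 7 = 4784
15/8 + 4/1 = 47/8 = 5.88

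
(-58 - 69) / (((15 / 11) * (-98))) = 1397 / 1470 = 0.95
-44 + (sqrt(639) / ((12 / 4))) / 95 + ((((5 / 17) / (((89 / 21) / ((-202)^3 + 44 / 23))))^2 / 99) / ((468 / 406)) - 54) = sqrt(71) / 95 + 62682062842260666 / 21861983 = 2867171877.51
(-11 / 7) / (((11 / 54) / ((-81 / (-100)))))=-2187 / 350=-6.25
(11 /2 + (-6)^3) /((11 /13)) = -5473 /22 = -248.77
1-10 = -9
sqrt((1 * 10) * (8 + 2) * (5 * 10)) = 50 * sqrt(2) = 70.71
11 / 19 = 0.58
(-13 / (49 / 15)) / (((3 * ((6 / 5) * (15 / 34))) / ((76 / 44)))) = -20995 / 4851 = -4.33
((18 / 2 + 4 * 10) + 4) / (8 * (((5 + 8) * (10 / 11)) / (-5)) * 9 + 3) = -583 / 1839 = -0.32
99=99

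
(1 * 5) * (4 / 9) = 20 / 9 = 2.22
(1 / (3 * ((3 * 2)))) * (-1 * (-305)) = 305 / 18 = 16.94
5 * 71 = 355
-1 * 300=-300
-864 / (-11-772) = 32 / 29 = 1.10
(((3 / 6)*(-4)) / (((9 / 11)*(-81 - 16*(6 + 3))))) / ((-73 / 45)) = -0.01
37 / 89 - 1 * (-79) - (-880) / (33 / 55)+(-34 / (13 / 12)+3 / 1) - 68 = 5031901 / 3471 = 1449.70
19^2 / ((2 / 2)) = 361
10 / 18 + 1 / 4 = 29 / 36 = 0.81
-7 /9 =-0.78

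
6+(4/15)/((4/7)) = 97/15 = 6.47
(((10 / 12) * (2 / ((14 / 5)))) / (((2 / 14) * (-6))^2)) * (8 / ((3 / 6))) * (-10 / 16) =-875 / 108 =-8.10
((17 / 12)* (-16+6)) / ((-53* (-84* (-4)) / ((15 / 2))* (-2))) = -425 / 142464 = -0.00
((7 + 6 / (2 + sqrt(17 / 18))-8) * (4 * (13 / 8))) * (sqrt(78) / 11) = -234 * sqrt(663) / 605 + 2093 * sqrt(78) / 1210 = 5.32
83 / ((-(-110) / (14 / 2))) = 581 / 110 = 5.28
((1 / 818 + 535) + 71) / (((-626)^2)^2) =495709 / 125617641889568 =0.00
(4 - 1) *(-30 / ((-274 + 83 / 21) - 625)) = 945 / 9398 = 0.10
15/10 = 3/2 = 1.50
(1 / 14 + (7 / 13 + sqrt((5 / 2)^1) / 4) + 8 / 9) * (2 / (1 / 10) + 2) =11 * sqrt(10) / 4 + 27005 / 819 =41.67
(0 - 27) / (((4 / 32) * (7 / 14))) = -432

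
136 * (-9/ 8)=-153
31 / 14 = 2.21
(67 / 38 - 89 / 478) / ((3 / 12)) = 28644 / 4541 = 6.31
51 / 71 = 0.72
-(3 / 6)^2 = -1 / 4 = -0.25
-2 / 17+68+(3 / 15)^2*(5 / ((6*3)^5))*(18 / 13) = 7874249777 / 115998480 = 67.88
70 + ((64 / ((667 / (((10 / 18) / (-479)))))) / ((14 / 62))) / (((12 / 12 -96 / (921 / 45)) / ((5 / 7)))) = 70.00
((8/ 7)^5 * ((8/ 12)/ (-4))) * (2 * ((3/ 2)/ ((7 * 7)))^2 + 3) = -0.98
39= 39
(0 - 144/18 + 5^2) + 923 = 940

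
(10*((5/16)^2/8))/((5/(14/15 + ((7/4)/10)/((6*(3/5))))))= 3535/147456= 0.02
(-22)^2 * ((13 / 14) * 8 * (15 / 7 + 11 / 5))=15614.43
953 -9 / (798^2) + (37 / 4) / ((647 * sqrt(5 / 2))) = 37 * sqrt(10) / 12940 + 67430467 / 70756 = 953.01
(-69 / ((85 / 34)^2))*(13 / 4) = -897 / 25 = -35.88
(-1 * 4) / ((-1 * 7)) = 4 / 7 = 0.57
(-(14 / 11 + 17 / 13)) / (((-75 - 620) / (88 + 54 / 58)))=951651 / 2882165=0.33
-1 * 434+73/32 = -13815/32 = -431.72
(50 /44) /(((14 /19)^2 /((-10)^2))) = 225625 /1078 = 209.30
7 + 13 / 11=90 / 11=8.18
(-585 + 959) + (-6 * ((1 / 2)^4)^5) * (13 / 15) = 980418547 / 2621440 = 374.00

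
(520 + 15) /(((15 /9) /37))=11877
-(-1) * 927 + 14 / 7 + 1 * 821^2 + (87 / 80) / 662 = 35746411287 / 52960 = 674970.00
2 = 2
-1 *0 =0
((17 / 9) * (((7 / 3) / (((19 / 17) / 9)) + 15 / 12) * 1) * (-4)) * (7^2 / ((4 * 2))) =-1268659 / 1368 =-927.38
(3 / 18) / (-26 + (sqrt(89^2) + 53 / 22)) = 11 / 4317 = 0.00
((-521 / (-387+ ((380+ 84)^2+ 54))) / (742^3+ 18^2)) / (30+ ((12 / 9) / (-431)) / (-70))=-3368265 / 17032021569426661616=-0.00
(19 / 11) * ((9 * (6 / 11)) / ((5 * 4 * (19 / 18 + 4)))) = 4617 / 55055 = 0.08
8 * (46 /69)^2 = 32 /9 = 3.56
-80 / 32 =-5 / 2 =-2.50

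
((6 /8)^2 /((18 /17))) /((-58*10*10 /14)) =-119 /92800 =-0.00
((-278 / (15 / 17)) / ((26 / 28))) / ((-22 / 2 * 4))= 16541 / 2145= 7.71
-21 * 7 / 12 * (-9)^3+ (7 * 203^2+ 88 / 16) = 1189595 / 4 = 297398.75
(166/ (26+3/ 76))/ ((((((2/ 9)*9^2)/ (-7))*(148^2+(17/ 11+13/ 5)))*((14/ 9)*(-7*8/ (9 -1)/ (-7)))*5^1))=-17347/ 1192296046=-0.00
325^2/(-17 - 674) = -152.86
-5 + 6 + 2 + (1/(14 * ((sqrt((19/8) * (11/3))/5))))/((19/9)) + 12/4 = 45 * sqrt(1254)/27797 + 6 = 6.06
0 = 0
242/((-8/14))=-847/2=-423.50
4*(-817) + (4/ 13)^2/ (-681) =-376110868/ 115089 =-3268.00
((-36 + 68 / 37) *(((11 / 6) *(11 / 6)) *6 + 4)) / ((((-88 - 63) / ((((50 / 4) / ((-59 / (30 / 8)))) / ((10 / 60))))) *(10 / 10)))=-8591250 / 329633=-26.06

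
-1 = -1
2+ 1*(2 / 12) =13 / 6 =2.17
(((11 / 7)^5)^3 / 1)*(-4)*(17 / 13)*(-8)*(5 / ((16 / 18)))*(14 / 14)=12782379398411892060 / 61718299629259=207108.42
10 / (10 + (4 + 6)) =1 / 2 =0.50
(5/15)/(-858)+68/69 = 58321/59202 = 0.99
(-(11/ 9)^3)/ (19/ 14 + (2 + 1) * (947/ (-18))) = 9317/ 798498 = 0.01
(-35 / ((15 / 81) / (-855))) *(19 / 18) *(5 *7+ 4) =13304655 / 2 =6652327.50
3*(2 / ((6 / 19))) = 19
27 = 27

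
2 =2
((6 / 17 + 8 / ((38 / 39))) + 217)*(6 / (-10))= -218571 / 1615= -135.34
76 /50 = 38 /25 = 1.52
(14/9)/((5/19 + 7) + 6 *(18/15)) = 665/6183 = 0.11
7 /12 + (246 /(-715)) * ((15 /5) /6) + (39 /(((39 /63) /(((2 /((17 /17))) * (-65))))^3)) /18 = -172161986471 /8580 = -20065499.59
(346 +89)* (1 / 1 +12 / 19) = 13485 / 19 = 709.74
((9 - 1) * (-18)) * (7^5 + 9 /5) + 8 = -12102296 /5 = -2420459.20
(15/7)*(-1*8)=-120/7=-17.14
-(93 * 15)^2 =-1946025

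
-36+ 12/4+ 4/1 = -29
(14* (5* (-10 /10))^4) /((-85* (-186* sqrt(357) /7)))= 875* sqrt(357) /80631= 0.21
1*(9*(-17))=-153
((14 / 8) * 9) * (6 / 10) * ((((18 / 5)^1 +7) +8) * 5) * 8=35154 / 5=7030.80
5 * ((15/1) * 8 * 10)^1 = 6000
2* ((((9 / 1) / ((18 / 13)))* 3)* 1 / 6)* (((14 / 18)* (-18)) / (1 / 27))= -2457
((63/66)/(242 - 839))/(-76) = 7/332728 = 0.00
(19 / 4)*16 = 76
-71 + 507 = 436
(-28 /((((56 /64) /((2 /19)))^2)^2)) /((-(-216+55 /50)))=-2621440 /96060521347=-0.00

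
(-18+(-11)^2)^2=10609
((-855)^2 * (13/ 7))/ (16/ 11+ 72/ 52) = 478175.75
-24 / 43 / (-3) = 8 / 43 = 0.19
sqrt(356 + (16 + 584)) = 2* sqrt(239) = 30.92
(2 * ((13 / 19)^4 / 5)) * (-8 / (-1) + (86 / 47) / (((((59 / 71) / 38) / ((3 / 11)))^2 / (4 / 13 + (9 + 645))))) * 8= 1684685843423859328 / 12899463847435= 130601.23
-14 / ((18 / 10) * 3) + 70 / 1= 1820 / 27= 67.41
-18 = -18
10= 10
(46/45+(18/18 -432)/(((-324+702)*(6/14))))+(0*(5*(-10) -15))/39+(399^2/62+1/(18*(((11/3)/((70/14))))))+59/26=4611331772/1795365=2568.46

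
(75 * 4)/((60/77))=385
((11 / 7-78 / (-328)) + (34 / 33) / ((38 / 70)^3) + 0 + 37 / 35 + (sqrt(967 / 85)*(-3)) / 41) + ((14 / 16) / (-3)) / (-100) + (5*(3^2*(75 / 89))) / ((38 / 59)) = 105128435502203 / 1541755045600-3*sqrt(82195) / 3485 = 67.94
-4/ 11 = -0.36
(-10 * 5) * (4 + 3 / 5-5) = 20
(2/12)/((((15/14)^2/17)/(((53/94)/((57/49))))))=2163301/1808325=1.20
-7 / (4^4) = -7 / 256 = -0.03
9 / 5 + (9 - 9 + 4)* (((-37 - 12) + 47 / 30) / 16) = -1207 / 120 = -10.06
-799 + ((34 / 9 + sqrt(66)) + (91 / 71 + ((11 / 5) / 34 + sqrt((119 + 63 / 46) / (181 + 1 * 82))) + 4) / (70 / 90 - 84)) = -64707584521 / 81363870 - 9 * sqrt(1367074) / 1294486 + sqrt(66) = -787.17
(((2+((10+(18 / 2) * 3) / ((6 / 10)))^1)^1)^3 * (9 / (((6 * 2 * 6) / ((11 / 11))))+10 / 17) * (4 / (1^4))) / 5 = 675883487 / 4590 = 147251.30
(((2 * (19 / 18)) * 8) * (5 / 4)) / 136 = 95 / 612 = 0.16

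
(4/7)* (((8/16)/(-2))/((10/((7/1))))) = -1/10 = -0.10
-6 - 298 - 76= -380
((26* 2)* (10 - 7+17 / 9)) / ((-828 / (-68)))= 38896 / 1863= 20.88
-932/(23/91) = -84812/23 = -3687.48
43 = 43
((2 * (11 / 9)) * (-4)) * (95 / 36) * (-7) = 14630 / 81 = 180.62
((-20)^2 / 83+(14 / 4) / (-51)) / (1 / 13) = 522847 / 8466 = 61.76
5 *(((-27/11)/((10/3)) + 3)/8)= 249/176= 1.41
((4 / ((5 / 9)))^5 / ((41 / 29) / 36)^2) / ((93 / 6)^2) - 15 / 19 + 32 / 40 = 5008724922010561 / 95916809375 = 52219.47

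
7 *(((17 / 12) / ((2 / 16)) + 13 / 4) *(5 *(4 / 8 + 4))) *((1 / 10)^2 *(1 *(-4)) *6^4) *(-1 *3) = 357210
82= 82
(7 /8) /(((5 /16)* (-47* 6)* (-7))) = 0.00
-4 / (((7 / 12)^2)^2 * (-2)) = 41472 / 2401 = 17.27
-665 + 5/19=-12630/19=-664.74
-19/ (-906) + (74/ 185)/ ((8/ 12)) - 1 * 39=-173857/ 4530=-38.38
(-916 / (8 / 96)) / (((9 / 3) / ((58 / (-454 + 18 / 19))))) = 126179 / 269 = 469.07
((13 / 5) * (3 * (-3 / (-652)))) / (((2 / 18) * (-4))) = -1053 / 13040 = -0.08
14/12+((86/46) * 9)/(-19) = 737/2622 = 0.28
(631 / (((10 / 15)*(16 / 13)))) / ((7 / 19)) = 2087.37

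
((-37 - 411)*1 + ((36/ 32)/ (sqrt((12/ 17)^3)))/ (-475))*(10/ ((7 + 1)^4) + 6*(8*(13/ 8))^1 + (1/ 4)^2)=-1119139/ 32 - 2717909*sqrt(51)/ 62259200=-34973.41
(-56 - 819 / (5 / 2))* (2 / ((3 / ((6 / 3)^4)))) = -61376 / 15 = -4091.73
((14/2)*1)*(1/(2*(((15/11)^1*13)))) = 77/390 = 0.20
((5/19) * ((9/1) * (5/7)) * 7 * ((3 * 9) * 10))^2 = 3690562500/361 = 10223164.82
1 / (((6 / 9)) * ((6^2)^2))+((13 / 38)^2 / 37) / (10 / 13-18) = 314677 / 323132544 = 0.00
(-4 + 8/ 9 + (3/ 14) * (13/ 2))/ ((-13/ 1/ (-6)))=-433/ 546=-0.79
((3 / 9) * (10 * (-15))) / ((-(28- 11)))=50 / 17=2.94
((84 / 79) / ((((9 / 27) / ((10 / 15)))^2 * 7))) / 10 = 24 / 395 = 0.06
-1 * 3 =-3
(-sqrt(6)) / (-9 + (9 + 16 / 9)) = -9 * sqrt(6) / 16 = -1.38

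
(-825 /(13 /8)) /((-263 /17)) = 112200 /3419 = 32.82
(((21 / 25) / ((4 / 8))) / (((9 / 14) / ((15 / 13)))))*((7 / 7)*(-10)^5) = -3920000 / 13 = -301538.46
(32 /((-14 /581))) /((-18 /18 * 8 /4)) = 664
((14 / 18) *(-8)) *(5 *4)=-1120 / 9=-124.44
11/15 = 0.73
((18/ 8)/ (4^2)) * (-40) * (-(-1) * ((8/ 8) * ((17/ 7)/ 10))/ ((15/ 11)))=-561/ 560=-1.00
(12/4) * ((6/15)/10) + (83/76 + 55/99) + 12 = 235427/17100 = 13.77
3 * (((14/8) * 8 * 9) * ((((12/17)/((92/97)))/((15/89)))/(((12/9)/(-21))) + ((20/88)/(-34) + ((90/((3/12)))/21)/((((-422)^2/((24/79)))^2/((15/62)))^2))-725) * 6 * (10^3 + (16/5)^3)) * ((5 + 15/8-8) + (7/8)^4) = 576608588536056663672800887063901510764047861/575000407679515058102295733967110000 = 1002796834.29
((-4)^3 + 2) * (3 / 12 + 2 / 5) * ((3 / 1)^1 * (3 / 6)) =-1209 / 20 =-60.45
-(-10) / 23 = 10 / 23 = 0.43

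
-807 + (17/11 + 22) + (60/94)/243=-32808616/41877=-783.45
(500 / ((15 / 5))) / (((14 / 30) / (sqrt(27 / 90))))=250 * sqrt(30) / 7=195.62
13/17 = 0.76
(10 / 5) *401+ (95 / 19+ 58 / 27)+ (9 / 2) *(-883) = -3164.35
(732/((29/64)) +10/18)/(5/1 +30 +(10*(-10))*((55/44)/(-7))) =2952439/96570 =30.57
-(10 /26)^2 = -25 /169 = -0.15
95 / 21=4.52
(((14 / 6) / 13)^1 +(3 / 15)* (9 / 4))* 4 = 491 / 195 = 2.52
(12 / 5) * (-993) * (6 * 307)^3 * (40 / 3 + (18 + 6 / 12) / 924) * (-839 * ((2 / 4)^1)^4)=16061365344040245819 / 1540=10429458015610549.23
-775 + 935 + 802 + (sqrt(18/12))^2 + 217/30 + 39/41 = 597586/615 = 971.68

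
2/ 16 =1/ 8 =0.12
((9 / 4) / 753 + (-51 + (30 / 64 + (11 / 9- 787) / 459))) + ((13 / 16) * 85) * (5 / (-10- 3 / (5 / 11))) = -11832639613 / 161997408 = -73.04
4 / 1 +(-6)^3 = -212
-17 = -17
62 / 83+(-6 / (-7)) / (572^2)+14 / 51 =4951615355 / 4847394552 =1.02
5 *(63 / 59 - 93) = -27120 / 59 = -459.66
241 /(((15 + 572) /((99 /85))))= 23859 /49895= 0.48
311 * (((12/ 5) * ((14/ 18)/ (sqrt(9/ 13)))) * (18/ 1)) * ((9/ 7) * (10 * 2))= 89568 * sqrt(13)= 322942.02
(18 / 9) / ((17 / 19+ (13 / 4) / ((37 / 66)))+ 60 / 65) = 36556 / 139189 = 0.26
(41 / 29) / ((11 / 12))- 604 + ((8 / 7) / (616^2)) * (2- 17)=-5800882291 / 9628696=-602.46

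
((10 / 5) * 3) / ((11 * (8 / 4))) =0.27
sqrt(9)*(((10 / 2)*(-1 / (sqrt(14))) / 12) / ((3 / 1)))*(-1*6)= 5*sqrt(14) / 28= 0.67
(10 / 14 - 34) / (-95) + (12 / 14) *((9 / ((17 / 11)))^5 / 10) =542395155124 / 944204905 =574.45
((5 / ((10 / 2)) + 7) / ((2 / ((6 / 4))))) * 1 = 6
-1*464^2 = -215296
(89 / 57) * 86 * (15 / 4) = 19135 / 38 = 503.55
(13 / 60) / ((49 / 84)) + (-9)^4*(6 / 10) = 137794 / 35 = 3936.97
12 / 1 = 12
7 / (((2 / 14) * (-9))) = -49 / 9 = -5.44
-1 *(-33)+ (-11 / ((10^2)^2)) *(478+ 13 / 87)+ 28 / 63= 85917233 / 2610000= 32.92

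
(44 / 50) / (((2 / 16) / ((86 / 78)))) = 7568 / 975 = 7.76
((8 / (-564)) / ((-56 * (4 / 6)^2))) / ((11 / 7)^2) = 0.00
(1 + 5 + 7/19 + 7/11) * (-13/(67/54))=-1027728/14003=-73.39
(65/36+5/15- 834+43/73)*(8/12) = -2184583/3942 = -554.18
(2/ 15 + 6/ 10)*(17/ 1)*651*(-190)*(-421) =649182842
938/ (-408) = -469/ 204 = -2.30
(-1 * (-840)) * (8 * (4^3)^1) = 430080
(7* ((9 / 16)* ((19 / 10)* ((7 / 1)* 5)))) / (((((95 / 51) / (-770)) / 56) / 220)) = -1333491390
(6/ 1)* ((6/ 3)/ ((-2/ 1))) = -6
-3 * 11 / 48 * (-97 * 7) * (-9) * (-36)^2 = -5444901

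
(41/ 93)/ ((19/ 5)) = 205/ 1767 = 0.12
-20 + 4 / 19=-376 / 19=-19.79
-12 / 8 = -3 / 2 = -1.50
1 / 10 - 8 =-79 / 10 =-7.90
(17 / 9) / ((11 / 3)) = 17 / 33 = 0.52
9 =9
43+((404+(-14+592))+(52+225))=1302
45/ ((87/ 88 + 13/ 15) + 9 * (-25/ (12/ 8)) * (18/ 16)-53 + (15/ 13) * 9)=-0.21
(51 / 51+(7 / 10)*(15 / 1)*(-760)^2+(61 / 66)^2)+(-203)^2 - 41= 26597604685 / 4356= 6105969.85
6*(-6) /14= -18 /7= -2.57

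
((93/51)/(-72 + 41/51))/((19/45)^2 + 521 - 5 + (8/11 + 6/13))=-26930475/543983976563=-0.00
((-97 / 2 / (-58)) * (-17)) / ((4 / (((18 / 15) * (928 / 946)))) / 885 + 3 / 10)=-515070 / 11009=-46.79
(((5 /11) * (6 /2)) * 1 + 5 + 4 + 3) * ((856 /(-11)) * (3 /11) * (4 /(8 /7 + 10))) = -1761648 /17303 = -101.81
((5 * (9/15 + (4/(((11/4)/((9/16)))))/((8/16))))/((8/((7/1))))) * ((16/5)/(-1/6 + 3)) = 10332/935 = 11.05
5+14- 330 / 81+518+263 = 21490 / 27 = 795.93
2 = 2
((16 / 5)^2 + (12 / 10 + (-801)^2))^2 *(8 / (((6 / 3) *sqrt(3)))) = 1029166307906884 *sqrt(3) / 1875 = 950703111857.49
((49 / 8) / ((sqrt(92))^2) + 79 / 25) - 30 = -492631 / 18400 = -26.77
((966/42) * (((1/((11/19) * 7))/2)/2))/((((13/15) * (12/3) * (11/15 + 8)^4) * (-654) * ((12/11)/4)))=-36871875/93476630924768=-0.00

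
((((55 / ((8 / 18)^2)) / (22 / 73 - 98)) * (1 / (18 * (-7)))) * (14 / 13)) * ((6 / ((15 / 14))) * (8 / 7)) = 7227 / 46358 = 0.16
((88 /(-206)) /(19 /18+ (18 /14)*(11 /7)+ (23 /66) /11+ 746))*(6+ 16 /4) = -23478840 /4117232699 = -0.01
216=216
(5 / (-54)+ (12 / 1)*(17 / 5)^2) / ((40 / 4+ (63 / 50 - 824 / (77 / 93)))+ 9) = -14410319 / 101347173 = -0.14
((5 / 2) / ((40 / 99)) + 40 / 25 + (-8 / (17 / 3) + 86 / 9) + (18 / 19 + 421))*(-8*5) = -101833061 / 5814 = -17515.15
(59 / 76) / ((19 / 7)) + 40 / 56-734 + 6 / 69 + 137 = -138540179 / 232484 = -595.91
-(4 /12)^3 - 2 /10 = -32 /135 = -0.24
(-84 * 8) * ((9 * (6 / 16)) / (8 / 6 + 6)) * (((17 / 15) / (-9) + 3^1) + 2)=-82908 / 55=-1507.42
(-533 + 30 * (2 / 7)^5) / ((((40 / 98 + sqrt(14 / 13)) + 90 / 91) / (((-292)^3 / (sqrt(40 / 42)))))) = -724774292508656 * sqrt(390) / 887795 + 129009824066540768 * sqrt(105) / 60902737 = 5583912240.30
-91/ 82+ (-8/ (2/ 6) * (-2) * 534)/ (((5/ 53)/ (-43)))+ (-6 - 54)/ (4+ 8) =-4790059401/ 410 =-11683071.71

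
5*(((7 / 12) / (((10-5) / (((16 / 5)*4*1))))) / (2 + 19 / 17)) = 2.39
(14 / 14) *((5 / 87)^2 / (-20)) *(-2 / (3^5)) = 5 / 3678534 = 0.00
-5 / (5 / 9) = -9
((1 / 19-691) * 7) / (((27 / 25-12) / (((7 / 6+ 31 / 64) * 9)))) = 6581.44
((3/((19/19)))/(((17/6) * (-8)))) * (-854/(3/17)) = 1281/2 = 640.50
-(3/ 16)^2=-9/ 256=-0.04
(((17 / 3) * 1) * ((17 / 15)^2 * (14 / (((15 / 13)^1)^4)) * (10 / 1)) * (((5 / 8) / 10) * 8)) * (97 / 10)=95277411047 / 34171875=2788.18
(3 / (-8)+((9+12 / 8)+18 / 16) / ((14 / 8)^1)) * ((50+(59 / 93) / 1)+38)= 964431 / 1736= 555.55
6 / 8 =3 / 4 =0.75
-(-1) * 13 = 13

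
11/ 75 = 0.15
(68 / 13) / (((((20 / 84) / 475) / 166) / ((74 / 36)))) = 138870620 / 39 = 3560785.13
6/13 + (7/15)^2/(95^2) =0.46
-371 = -371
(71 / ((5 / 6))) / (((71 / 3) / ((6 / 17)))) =108 / 85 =1.27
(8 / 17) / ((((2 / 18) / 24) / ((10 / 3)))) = 5760 / 17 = 338.82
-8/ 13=-0.62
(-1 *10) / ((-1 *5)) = 2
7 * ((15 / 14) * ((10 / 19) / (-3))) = -25 / 19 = -1.32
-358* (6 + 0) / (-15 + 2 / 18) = 9666 / 67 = 144.27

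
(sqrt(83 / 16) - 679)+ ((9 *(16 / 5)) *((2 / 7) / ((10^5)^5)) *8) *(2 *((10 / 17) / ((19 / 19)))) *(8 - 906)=-394536132812500000000004041 / 581054687500000000000000+ sqrt(83) / 4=-676.72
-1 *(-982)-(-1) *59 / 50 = 49159 / 50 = 983.18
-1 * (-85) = 85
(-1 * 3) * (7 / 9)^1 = -7 / 3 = -2.33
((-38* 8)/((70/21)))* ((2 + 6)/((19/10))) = -384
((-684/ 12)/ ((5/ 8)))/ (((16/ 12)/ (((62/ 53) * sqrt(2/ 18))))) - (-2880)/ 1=756132/ 265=2853.33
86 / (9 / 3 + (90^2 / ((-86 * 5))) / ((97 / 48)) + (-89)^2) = 179353 / 16506062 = 0.01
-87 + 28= -59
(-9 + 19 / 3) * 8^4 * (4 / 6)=-65536 / 9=-7281.78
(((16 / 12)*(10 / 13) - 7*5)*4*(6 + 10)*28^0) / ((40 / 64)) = -3478.97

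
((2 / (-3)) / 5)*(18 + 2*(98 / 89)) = -3596 / 1335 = -2.69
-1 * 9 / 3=-3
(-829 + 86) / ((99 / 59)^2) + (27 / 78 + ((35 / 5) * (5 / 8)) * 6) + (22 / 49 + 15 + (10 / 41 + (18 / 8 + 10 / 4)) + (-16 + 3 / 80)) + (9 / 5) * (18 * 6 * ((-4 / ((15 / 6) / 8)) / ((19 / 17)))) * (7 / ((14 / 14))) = -30771353711580799 / 1945392649200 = -15817.55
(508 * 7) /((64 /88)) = 9779 /2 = 4889.50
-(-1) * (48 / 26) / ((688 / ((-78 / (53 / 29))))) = -261 / 2279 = -0.11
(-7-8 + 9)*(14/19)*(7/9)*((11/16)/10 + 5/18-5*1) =328349/20520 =16.00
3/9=1/3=0.33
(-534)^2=285156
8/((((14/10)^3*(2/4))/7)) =2000/49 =40.82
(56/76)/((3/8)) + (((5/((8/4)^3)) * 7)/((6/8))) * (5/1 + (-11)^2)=42007/57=736.96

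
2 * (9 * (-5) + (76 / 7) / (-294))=-92686 / 1029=-90.07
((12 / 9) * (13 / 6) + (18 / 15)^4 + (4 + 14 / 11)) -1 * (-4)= 880804 / 61875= 14.24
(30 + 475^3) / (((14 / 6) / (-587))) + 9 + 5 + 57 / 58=-26961389228.59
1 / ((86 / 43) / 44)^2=484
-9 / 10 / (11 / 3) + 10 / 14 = 361 / 770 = 0.47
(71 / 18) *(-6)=-71 / 3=-23.67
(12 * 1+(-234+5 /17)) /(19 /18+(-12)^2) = -67842 /44387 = -1.53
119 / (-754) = -119 / 754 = -0.16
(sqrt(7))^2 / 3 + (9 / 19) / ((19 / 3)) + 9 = 12355 / 1083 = 11.41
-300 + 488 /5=-1012 /5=-202.40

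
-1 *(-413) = 413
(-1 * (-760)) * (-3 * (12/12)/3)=-760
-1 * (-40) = 40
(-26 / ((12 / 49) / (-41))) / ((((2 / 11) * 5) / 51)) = 4883879 / 20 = 244193.95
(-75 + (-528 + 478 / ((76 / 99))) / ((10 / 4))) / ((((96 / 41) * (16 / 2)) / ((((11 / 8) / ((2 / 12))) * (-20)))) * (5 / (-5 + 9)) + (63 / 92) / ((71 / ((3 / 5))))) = 10393248096 / 38095019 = 272.82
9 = 9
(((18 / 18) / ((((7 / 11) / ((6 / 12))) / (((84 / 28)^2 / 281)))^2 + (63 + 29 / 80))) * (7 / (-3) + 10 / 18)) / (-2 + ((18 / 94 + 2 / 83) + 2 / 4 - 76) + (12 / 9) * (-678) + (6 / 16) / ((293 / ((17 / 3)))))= 2549185284096 / 2311001398048850567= 0.00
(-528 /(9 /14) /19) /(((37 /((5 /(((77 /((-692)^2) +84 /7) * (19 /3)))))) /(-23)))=27138180608 /15351053173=1.77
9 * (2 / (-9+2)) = -18 / 7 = -2.57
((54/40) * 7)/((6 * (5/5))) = 63/40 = 1.58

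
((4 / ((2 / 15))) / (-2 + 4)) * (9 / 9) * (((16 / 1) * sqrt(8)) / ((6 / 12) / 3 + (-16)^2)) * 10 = 28800 * sqrt(2) / 1537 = 26.50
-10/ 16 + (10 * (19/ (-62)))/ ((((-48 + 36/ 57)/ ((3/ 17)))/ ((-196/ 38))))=-43249/ 63240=-0.68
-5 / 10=-1 / 2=-0.50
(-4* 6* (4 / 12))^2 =64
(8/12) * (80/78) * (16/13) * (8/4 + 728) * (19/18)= 648.46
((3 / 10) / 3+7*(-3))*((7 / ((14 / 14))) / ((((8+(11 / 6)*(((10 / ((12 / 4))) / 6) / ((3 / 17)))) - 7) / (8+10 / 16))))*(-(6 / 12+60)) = 989381547 / 87760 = 11273.72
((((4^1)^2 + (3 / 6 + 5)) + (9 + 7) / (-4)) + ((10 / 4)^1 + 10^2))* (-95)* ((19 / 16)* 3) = -81225 / 2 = -40612.50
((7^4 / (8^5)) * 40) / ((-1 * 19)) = -12005 / 77824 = -0.15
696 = 696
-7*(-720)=5040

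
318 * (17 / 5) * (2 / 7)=10812 / 35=308.91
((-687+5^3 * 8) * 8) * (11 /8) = 3443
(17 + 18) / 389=35 / 389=0.09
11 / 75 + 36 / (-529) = 3119 / 39675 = 0.08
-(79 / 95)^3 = -493039 / 857375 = -0.58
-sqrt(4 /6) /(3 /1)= -sqrt(6) /9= -0.27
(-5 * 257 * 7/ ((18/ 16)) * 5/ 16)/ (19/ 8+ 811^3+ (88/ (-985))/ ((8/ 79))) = -177201500/ 37829560068387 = -0.00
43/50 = 0.86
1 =1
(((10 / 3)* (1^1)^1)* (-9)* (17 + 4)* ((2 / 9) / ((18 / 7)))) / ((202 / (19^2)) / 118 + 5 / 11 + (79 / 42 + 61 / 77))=-1607222540 / 92471151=-17.38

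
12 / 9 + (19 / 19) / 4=19 / 12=1.58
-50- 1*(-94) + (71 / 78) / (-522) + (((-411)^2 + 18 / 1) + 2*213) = 6897656773 / 40716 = 169409.00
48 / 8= 6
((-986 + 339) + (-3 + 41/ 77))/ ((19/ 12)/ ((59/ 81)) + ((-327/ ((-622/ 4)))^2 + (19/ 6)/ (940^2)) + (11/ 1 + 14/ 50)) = -1512961642204461600/ 41642641508214901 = -36.33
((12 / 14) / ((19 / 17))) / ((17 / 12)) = 72 / 133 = 0.54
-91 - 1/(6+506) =-46593/512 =-91.00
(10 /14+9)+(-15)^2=1643 /7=234.71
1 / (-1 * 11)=-1 / 11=-0.09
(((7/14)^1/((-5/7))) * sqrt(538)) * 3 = -48.71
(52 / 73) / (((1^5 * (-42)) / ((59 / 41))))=-1534 / 62853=-0.02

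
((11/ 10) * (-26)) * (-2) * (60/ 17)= 3432/ 17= 201.88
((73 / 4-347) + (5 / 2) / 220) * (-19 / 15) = 183217 / 440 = 416.40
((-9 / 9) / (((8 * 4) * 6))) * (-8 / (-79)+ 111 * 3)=-26315 / 15168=-1.73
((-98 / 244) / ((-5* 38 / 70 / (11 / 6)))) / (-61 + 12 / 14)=-0.00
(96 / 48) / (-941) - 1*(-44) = 41402 / 941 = 44.00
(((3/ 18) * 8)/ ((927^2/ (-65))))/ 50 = -26/ 12889935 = -0.00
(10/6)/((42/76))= 190/63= 3.02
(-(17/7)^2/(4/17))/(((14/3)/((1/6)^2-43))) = 1085773/4704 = 230.82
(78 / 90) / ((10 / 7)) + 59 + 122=27241 / 150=181.61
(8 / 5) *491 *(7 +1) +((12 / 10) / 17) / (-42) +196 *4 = 841187 / 119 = 7068.80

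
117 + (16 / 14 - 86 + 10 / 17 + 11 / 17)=3972 / 119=33.38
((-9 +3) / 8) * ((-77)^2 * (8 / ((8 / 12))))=-53361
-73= -73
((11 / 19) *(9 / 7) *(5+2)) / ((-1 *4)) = -99 / 76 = -1.30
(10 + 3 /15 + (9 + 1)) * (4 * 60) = 4848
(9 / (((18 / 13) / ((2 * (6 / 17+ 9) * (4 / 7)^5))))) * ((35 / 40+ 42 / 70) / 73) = 15609984 / 104287435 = 0.15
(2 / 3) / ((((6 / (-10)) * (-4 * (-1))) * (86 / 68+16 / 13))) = -1105 / 9927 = -0.11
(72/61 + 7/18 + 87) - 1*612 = -574727/1098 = -523.43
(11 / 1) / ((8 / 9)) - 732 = -5757 / 8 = -719.62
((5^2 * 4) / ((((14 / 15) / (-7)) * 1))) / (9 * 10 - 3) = -250 / 29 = -8.62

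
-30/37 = -0.81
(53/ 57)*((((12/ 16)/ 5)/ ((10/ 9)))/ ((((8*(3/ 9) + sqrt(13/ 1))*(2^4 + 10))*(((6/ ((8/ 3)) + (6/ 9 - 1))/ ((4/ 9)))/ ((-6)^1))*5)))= 432/ 710125 - 162*sqrt(13)/ 710125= -0.00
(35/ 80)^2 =49/ 256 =0.19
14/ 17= 0.82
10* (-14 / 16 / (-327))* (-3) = -35 / 436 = -0.08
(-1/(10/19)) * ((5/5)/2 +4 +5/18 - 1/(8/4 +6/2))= -1957/225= -8.70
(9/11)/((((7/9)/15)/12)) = 14580/77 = 189.35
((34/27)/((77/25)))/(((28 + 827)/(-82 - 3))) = -14450/355509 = -0.04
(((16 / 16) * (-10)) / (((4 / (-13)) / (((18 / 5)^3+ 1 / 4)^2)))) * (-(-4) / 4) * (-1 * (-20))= 7150561717 / 5000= 1430112.34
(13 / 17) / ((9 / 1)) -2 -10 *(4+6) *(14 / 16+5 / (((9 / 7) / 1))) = -48787 / 102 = -478.30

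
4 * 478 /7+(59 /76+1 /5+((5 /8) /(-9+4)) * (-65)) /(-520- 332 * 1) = 1238009821 /4532640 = 273.13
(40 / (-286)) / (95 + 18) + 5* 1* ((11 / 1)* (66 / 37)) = 58656430 / 597883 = 98.11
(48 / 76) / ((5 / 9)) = 108 / 95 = 1.14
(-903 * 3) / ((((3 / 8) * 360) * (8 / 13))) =-3913 / 120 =-32.61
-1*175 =-175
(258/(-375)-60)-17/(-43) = -324073/5375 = -60.29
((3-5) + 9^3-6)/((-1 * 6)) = -721/6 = -120.17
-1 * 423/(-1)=423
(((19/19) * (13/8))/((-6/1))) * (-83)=1079/48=22.48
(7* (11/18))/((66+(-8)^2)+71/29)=2233/69138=0.03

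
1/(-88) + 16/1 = 1407/88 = 15.99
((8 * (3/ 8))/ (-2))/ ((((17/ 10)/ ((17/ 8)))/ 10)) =-75/ 4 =-18.75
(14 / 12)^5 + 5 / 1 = 55687 / 7776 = 7.16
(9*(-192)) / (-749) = 1728 / 749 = 2.31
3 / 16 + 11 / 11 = 19 / 16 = 1.19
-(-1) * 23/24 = 23/24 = 0.96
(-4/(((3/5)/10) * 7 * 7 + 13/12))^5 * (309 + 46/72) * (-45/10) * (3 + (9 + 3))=732499200000000000/36080953149617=20301.55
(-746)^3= -415160936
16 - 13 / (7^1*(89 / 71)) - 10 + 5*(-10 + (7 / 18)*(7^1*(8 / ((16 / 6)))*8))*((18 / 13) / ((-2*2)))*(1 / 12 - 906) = 2810789075 / 32396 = 86763.46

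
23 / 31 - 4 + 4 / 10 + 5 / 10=-731 / 310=-2.36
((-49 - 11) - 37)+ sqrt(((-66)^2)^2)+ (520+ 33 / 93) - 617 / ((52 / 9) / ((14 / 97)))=372454519 / 78182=4763.94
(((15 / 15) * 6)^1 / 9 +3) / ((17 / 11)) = 121 / 51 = 2.37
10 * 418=4180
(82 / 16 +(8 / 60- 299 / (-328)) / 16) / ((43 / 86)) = 408581 / 39360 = 10.38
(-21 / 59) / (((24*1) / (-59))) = 7 / 8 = 0.88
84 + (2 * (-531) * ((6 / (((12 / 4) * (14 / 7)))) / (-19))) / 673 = 1075170 / 12787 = 84.08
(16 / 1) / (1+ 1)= 8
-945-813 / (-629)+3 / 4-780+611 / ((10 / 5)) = -1417.46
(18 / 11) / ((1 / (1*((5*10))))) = 900 / 11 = 81.82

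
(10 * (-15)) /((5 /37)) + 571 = -539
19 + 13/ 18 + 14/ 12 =188/ 9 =20.89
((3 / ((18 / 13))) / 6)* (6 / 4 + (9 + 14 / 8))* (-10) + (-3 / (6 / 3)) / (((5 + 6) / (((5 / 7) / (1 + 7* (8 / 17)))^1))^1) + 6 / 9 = -17642257 / 404712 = -43.59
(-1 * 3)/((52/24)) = -18/13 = -1.38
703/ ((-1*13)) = -703/ 13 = -54.08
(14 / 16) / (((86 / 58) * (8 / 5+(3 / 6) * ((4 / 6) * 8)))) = 3045 / 22016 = 0.14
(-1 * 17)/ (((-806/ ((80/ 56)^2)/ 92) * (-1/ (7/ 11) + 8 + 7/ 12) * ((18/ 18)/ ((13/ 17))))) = 55200/ 127813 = 0.43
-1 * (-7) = 7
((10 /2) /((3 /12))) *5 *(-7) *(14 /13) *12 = -117600 /13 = -9046.15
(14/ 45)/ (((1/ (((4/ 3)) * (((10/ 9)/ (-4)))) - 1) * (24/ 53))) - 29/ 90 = -2537/ 4995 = -0.51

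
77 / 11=7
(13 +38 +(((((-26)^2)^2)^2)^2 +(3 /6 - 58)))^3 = 82931725705091616965217150000000000000000000000000000000000000000000.00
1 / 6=0.17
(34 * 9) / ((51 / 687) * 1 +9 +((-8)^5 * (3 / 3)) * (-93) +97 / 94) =2195652 / 21866355523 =0.00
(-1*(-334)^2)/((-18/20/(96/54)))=17848960/81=220357.53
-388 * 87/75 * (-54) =607608/25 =24304.32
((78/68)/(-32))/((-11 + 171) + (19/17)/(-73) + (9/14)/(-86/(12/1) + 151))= -17198727/76762860032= -0.00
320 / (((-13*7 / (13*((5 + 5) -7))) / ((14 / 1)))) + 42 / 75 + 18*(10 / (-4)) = -49111 / 25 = -1964.44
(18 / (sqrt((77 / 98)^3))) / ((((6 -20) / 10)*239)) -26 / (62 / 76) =-988 / 31 -180*sqrt(154) / 28919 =-31.95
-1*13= -13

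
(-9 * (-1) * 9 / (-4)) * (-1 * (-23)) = -1863 / 4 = -465.75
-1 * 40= -40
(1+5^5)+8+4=3138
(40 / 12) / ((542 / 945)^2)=1488375 / 146882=10.13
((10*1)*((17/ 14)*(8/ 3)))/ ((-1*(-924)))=170/ 4851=0.04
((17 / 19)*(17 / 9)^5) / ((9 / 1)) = 24137569 / 10097379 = 2.39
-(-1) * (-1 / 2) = -0.50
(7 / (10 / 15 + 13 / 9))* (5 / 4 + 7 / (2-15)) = 2331 / 988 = 2.36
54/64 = 27/32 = 0.84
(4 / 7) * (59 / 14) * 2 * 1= 236 / 49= 4.82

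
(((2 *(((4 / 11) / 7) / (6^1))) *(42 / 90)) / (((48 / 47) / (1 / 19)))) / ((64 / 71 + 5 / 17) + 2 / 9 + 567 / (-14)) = -56729 / 5323863270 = -0.00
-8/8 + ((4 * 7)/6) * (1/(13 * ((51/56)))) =-1205/1989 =-0.61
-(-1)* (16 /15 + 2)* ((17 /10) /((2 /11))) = 4301 /150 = 28.67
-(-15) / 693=5 / 231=0.02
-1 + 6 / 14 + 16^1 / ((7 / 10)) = 156 / 7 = 22.29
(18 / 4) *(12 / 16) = 27 / 8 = 3.38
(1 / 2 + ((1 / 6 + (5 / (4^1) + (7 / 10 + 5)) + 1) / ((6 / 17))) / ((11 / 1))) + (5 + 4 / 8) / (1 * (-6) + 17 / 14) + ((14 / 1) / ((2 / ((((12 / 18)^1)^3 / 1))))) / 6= 4267337 / 2387880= 1.79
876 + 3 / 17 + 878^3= 11506229479 / 17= 676837028.18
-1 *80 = -80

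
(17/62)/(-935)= -1/3410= -0.00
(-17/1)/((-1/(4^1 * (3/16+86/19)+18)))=47617/76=626.54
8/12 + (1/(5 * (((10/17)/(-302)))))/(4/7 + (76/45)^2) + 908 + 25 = 903.68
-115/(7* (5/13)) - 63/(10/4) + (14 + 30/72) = -22469/420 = -53.50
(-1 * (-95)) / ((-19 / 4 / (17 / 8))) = -85 / 2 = -42.50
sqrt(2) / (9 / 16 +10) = 16 *sqrt(2) / 169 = 0.13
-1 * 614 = -614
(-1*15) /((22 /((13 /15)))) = -13 /22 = -0.59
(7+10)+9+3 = 29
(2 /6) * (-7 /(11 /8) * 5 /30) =-28 /99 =-0.28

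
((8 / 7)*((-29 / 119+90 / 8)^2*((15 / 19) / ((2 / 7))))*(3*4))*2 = 2470240890 / 269059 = 9181.04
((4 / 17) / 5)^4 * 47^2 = 0.01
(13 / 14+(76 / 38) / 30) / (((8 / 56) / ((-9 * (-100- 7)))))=67089 / 10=6708.90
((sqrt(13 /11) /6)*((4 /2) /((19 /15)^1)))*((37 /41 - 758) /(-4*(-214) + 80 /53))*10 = -2.53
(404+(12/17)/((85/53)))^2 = 163571.83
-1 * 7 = -7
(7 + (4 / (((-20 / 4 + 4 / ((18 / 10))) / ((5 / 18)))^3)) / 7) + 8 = 15.00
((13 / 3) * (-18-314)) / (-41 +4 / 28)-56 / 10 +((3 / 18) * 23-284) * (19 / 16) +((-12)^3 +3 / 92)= -82217033 / 40480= -2031.05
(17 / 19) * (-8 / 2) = -68 / 19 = -3.58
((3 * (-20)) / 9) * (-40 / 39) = 800 / 117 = 6.84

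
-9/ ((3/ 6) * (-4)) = 9/ 2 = 4.50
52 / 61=0.85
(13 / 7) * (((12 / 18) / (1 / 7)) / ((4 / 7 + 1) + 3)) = 91 / 48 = 1.90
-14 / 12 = -7 / 6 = -1.17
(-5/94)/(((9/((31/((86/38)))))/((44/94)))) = -32395/854883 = -0.04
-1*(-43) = 43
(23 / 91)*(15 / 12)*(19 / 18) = 2185 / 6552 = 0.33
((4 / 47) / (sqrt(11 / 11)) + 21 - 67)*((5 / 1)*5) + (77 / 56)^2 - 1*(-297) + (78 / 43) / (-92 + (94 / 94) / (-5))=-50623901671 / 59627584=-849.00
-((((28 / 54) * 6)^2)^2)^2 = -8776.56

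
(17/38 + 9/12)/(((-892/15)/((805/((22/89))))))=-97795425/1491424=-65.57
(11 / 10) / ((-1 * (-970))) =11 / 9700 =0.00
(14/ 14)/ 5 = 1/ 5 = 0.20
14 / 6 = 7 / 3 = 2.33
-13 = -13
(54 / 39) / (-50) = -9 / 325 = -0.03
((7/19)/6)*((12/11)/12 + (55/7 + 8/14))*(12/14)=656/1463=0.45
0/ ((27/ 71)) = 0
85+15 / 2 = 185 / 2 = 92.50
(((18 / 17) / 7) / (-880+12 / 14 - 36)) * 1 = -9 / 54451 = -0.00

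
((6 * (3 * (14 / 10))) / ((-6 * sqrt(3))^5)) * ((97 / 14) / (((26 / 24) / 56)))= -679 * sqrt(3) / 15795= -0.07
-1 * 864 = -864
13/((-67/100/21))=-27300/67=-407.46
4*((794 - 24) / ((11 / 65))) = 18200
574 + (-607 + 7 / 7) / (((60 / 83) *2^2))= 14577 / 40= 364.42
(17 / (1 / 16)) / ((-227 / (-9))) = 2448 / 227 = 10.78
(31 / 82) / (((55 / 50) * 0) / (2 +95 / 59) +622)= 31 / 51004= 0.00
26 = 26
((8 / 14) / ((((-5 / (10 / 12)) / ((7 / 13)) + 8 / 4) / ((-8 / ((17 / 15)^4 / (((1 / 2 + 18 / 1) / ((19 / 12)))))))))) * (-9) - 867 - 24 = -1464501384 / 1586899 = -922.87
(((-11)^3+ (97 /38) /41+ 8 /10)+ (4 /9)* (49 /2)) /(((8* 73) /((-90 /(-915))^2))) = -92492537 /4232042140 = -0.02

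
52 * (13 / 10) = 338 / 5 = 67.60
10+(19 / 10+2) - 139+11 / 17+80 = -7557 / 170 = -44.45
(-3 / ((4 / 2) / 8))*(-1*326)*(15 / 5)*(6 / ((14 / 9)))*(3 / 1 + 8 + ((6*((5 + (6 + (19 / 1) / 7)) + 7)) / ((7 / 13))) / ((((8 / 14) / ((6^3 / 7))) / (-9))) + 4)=-1741504746600 / 343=-5077273313.70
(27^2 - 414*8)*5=-12915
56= 56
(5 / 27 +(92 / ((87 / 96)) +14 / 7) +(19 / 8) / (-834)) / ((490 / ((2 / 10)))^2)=0.00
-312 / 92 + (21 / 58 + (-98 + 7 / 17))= -2281803 / 22678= -100.62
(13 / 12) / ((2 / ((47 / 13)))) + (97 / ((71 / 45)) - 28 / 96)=13450 / 213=63.15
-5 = -5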